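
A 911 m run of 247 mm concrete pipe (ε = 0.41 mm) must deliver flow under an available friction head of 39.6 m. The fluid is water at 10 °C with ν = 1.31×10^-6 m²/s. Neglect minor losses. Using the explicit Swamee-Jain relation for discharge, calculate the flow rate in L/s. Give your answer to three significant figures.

Swamee-Jain (Type II): Q = -0.965·√(gD⁵h_f/L)·ln[ε/(3.7D) + √(3.17ν²L/(gD³h_f))]
√(gD⁵h_f/L) = √(9.81·0.247⁵·39.6/911) = 0.01980
ε/(3.7D) = 4.49×10^-4; √(3.17ν²L/(gD³h_f)) = 2.91×10^-5
Q = -0.965·0.01980·ln(4.777×10^-4) = 0.1461 m³/s
Check: V = 3.05 m/s, Re = 5.75×10^5, f = 0.02277, h_f = 39.8 m ≈ 39.6 m ✓

Q ≈ 146 L/s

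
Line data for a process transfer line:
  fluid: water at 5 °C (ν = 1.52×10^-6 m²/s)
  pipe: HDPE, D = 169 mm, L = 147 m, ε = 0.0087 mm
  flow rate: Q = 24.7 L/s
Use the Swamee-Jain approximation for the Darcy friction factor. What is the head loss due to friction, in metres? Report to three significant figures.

h_f ≈ 0.940 m

V = 4Q/(πD²) = 4·0.0247/(π·0.169²) = 1.101 m/s
Re = VD/ν = 1.101·0.169/1.52×10^-6 = 1.22×10^5 → turbulent
ε/D = 0.0087/169 = 5.15×10^-5
Swamee-Jain: f = 0.01748
h_f = f(L/D)V²/(2g) = 0.01748·(147/0.169)·1.101²/(2·9.81) = 0.9395 m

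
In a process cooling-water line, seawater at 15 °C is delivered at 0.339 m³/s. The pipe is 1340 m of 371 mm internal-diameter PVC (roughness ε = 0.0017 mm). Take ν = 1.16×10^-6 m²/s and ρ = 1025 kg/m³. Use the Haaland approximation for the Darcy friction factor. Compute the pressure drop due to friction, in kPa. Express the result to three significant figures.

Δp ≈ 212 kPa

V = 4Q/(πD²) = 4·0.339/(π·0.371²) = 3.136 m/s
Re = VD/ν = 3.136·0.371/1.16×10^-6 = 1.00×10^6 → turbulent
ε/D = 0.0017/371 = 4.58×10^-6
Haaland: f = 0.01166
h_f = f(L/D)V²/(2g) = 0.01166·(1340/0.371)·3.136²/(2·9.81) = 21.11 m
Δp = ρg·h_f = 1025·9.81·21.11 = 212.2 kPa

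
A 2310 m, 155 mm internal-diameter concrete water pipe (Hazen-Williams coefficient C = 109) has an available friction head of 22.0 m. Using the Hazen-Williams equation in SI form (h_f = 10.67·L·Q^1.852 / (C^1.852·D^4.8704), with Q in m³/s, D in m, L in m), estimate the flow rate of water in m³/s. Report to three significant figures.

Rearranging: Q = [h_f·C^1.852·D^4.8704 / (10.67·L)]^(1/1.852)
Q = [22.0·109^1.852·0.155^4.8704 / (10.67·2310)]^0.540 = 0.01827 m³/s

Q ≈ 0.0183 m³/s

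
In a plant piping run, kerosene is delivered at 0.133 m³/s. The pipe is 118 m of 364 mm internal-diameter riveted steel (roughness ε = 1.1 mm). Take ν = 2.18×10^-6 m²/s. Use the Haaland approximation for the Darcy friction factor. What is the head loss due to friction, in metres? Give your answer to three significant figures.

h_f ≈ 0.724 m

V = 4Q/(πD²) = 4·0.133/(π·0.364²) = 1.278 m/s
Re = VD/ν = 1.278·0.364/2.18×10^-6 = 2.13×10^5 → turbulent
ε/D = 1.1/364 = 0.00302
Haaland: f = 0.02683
h_f = f(L/D)V²/(2g) = 0.02683·(118/0.364)·1.278²/(2·9.81) = 0.7242 m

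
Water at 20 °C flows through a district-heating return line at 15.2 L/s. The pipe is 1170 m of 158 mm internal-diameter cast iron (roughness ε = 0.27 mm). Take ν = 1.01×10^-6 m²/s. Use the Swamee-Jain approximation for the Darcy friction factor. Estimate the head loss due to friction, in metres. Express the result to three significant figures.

h_f ≈ 5.50 m

V = 4Q/(πD²) = 4·0.0152/(π·0.158²) = 0.7752 m/s
Re = VD/ν = 0.7752·0.158/1.01×10^-6 = 1.21×10^5 → turbulent
ε/D = 0.27/158 = 0.00171
Swamee-Jain: f = 0.02424
h_f = f(L/D)V²/(2g) = 0.02424·(1170/0.158)·0.7752²/(2·9.81) = 5.498 m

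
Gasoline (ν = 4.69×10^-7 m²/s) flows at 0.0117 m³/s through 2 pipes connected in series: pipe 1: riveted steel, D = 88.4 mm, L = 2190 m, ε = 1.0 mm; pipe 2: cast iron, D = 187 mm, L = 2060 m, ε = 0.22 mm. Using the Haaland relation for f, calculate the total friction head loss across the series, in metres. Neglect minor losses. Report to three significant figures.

Pipe 1: V = 1.906 m/s, Re = 3.59×10^5, ε/D = 0.0113, f = 0.03976, h_1 = f(L/D)V²/2g = 182.4 m
Pipe 2: V = 0.4260 m/s, Re = 1.70×10^5, ε/D = 0.00118, f = 0.02177, h_2 = f(L/D)V²/2g = 2.218 m
Series → Q common, losses add: H = Σh = 184.7 m

H ≈ 185 m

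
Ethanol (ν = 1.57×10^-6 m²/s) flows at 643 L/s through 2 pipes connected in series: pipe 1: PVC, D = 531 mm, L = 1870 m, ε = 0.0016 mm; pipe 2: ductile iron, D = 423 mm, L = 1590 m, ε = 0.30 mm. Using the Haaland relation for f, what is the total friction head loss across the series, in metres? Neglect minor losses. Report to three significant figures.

Pipe 1: V = 2.904 m/s, Re = 9.82×10^5, ε/D = 3.01×10^-6, f = 0.01167, h_1 = f(L/D)V²/2g = 17.66 m
Pipe 2: V = 4.576 m/s, Re = 1.23×10^6, ε/D = 7.09×10^-4, f = 0.01841, h_2 = f(L/D)V²/2g = 73.82 m
Series → Q common, losses add: H = Σh = 91.48 m

H ≈ 91.5 m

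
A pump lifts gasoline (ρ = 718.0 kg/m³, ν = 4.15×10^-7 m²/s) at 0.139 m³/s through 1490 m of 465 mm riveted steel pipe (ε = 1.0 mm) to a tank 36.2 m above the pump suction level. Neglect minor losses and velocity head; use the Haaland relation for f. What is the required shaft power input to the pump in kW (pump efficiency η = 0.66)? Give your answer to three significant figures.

P_shaft ≈ 57.6 kW

V = 4Q/(πD²) = 0.8185 m/s; Re = 9.17×10^5; ε/D = 0.00215; f = 0.02410
h_f = f(L/D)V²/2g = 2.636 m
Total head H = z + h_f = 36.2 + 2.636 = 38.84 m
P_hyd = ρgQH = 718.0·9.81·0.139·38.84 = 38.02 kW
P_shaft = P_hyd/η = 38.02/0.66 = 57.61 kW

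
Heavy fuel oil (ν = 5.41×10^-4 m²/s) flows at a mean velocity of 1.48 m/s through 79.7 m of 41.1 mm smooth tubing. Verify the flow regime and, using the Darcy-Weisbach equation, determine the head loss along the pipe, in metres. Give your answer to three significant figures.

h_f ≈ 123 m

Re = VD/ν = 1.48·0.04110/5.41×10^-4 = 112 → laminar (Re < 2300)
f = 64/Re = 0.5692
h_f = f(L/D)V²/(2g) = 0.5692·(79.7/0.04110)·1.48²/(2·9.81) = 123.2 m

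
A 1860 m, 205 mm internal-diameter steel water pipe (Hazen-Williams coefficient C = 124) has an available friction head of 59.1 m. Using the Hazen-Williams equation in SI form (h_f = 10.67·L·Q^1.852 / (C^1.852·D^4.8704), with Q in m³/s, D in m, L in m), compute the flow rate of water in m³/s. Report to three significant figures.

Rearranging: Q = [h_f·C^1.852·D^4.8704 / (10.67·L)]^(1/1.852)
Q = [59.1·124^1.852·0.205^4.8704 / (10.67·1860)]^0.540 = 0.08308 m³/s

Q ≈ 0.0831 m³/s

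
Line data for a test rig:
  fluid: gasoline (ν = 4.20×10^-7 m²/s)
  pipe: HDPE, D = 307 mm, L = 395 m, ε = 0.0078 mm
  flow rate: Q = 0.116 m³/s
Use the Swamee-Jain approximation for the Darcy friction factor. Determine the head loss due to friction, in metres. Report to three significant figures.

h_f ≈ 1.93 m

V = 4Q/(πD²) = 4·0.116/(π·0.307²) = 1.567 m/s
Re = VD/ν = 1.567·0.307/4.20×10^-7 = 1.15×10^6 → turbulent
ε/D = 0.0078/307 = 2.54×10^-5
Swamee-Jain: f = 0.01199
h_f = f(L/D)V²/(2g) = 0.01199·(395/0.307)·1.567²/(2·9.81) = 1.930 m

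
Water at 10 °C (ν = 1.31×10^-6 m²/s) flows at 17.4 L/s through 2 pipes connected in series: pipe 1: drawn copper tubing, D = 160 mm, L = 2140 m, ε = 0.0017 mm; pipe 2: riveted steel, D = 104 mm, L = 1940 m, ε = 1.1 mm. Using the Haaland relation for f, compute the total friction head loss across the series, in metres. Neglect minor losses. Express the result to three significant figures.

H ≈ 165 m

Pipe 1: V = 0.8654 m/s, Re = 1.06×10^5, ε/D = 1.06×10^-5, f = 0.01766, h_1 = f(L/D)V²/2g = 9.016 m
Pipe 2: V = 2.048 m/s, Re = 1.63×10^5, ε/D = 0.0106, f = 0.03904, h_2 = f(L/D)V²/2g = 155.7 m
Series → Q common, losses add: H = Σh = 164.8 m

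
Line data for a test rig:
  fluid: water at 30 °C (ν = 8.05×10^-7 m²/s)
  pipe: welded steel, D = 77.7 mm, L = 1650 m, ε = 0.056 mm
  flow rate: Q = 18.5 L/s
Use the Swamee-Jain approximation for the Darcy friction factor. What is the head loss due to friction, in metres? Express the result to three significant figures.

h_f ≈ 317 m

V = 4Q/(πD²) = 4·0.0185/(π·0.0777²) = 3.902 m/s
Re = VD/ν = 3.902·0.0777/8.05×10^-7 = 3.77×10^5 → turbulent
ε/D = 0.056/77.7 = 7.21×10^-4
Swamee-Jain: f = 0.01926
h_f = f(L/D)V²/(2g) = 0.01926·(1650/0.0777)·3.902²/(2·9.81) = 317.4 m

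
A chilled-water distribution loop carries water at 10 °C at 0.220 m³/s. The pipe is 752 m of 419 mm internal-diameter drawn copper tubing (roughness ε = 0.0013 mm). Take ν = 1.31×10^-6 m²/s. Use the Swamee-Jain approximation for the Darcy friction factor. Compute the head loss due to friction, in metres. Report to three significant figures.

V = 4Q/(πD²) = 4·0.220/(π·0.419²) = 1.596 m/s
Re = VD/ν = 1.596·0.419/1.31×10^-6 = 5.10×10^5 → turbulent
ε/D = 0.0013/419 = 3.10×10^-6
Swamee-Jain: f = 0.01309
h_f = f(L/D)V²/(2g) = 0.01309·(752/0.419)·1.596²/(2·9.81) = 3.049 m

h_f ≈ 3.05 m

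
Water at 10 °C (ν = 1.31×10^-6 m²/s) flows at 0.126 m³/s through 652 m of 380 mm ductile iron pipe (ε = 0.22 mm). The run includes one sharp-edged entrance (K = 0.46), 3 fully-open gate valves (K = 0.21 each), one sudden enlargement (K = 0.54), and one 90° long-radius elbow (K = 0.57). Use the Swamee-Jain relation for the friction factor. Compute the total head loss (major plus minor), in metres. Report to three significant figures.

V = 4Q/(πD²) = 1.111 m/s; V²/2g = 0.06291 m
Re = 3.22×10^5, ε/D = 5.79×10^-4 → f = 0.01868 (Swamee-Jain)
Major: h_f = f(L/D)·V²/2g = 0.01868·1716·0.06291 = 2.017 m
Minor: ΣK = 2.20; h_m = ΣK·V²/2g = 0.1384 m
Total H_L = 2.017 + 0.1384 = 2.155 m

H_L ≈ 2.16 m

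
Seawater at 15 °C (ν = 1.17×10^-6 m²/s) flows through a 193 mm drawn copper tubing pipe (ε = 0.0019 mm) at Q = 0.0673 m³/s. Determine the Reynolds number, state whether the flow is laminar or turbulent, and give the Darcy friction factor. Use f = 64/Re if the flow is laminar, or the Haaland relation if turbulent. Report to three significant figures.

V = 4Q/(πD²) = 2.300 m/s
Re = VD/ν = 2.300·0.193/1.17×10^-6 = 3.79×10^5
Re > 4000 → turbulent; ε/D = 9.84×10^-6
Haaland: f = 0.01382

Re ≈ 3.79×10^5; turbulent; f ≈ 0.0138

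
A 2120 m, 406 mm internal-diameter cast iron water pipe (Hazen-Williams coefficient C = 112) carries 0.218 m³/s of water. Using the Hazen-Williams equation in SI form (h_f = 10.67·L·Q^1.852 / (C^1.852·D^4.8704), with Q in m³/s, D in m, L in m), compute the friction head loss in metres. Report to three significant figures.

h_f = 10.67·2120·0.218^1.852 / (112^1.852·0.406^4.8704) = 17.41 m

h_f ≈ 17.4 m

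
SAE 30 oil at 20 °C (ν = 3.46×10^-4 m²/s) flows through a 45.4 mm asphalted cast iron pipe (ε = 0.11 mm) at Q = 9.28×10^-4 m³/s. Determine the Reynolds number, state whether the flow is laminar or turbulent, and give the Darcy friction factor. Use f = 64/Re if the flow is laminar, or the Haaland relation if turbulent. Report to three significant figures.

Re ≈ 75.2; laminar; f = 64/Re ≈ 0.851

V = 4Q/(πD²) = 0.5733 m/s
Re = VD/ν = 0.5733·0.0454/3.46×10^-4 = 75.2
Re < 2300 → laminar → f = 64/Re = 0.8509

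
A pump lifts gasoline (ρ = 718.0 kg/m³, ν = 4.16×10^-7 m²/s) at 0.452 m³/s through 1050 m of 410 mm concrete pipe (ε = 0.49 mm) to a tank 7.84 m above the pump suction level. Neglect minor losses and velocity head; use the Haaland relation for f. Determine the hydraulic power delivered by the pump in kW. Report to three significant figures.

P_hyd ≈ 125 kW

V = 4Q/(πD²) = 3.424 m/s; Re = 3.37×10^6; ε/D = 0.00120; f = 0.02063
h_f = f(L/D)V²/2g = 31.56 m
Total head H = z + h_f = 7.84 + 31.56 = 39.40 m
P_hyd = ρgQH = 718.0·9.81·0.452·39.40 = 125.4 kW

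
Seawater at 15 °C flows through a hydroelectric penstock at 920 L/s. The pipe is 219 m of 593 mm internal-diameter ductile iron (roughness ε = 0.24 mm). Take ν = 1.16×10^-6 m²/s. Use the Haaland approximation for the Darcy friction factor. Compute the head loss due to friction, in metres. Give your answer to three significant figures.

V = 4Q/(πD²) = 4·0.920/(π·0.593²) = 3.331 m/s
Re = VD/ν = 3.331·0.593/1.16×10^-6 = 1.70×10^6 → turbulent
ε/D = 0.24/593 = 4.05×10^-4
Haaland: f = 0.01627
h_f = f(L/D)V²/(2g) = 0.01627·(219/0.593)·3.331²/(2·9.81) = 3.399 m

h_f ≈ 3.40 m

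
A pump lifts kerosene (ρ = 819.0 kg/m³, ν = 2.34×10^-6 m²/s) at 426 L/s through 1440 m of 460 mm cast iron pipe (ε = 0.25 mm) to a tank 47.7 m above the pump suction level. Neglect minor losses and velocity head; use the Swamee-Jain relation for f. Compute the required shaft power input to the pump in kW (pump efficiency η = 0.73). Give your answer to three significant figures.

P_shaft ≈ 312 kW

V = 4Q/(πD²) = 2.563 m/s; Re = 5.04×10^5; ε/D = 5.43×10^-4; f = 0.01804
h_f = f(L/D)V²/2g = 18.91 m
Total head H = z + h_f = 47.7 + 18.91 = 66.61 m
P_hyd = ρgQH = 819.0·9.81·0.426·66.61 = 228.0 kW
P_shaft = P_hyd/η = 228.0/0.73 = 312.3 kW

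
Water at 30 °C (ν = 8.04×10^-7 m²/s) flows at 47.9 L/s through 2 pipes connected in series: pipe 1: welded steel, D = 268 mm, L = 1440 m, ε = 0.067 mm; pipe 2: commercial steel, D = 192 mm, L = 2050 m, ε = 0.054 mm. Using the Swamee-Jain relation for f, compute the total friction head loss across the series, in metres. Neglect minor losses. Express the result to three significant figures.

Pipe 1: V = 0.8491 m/s, Re = 2.83×10^5, ε/D = 2.50×10^-4, f = 0.01680, h_1 = f(L/D)V²/2g = 3.317 m
Pipe 2: V = 1.654 m/s, Re = 3.95×10^5, ε/D = 2.81×10^-4, f = 0.01652, h_2 = f(L/D)V²/2g = 24.60 m
Series → Q common, losses add: H = Σh = 27.92 m

H ≈ 27.9 m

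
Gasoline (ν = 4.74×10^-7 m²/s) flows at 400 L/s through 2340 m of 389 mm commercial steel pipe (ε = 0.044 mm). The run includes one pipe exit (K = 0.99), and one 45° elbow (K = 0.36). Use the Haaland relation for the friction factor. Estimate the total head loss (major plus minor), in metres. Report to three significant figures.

V = 4Q/(πD²) = 3.366 m/s; V²/2g = 0.5774 m
Re = 2.76×10^6, ε/D = 1.13×10^-4 → f = 0.01279 (Haaland)
Major: h_f = f(L/D)·V²/2g = 0.01279·6015·0.5774 = 44.42 m
Minor: ΣK = 1.35; h_m = ΣK·V²/2g = 0.7794 m
Total H_L = 44.42 + 0.7794 = 45.20 m

H_L ≈ 45.2 m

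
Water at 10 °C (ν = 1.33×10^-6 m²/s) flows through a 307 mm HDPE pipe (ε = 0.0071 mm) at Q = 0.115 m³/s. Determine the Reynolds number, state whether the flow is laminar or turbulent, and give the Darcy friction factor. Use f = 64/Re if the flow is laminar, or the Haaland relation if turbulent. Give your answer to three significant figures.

V = 4Q/(πD²) = 1.554 m/s
Re = VD/ν = 1.554·0.307/1.33×10^-6 = 3.59×10^5
Re > 4000 → turbulent; ε/D = 2.31×10^-5
Haaland: f = 0.01409

Re ≈ 3.59×10^5; turbulent; f ≈ 0.0141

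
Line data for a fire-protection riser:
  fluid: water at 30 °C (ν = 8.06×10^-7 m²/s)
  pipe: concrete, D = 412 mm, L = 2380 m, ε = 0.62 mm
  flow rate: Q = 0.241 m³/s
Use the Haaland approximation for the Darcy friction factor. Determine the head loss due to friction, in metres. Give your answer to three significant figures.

h_f ≈ 21.2 m

V = 4Q/(πD²) = 4·0.241/(π·0.412²) = 1.808 m/s
Re = VD/ν = 1.808·0.412/8.06×10^-7 = 9.24×10^5 → turbulent
ε/D = 0.62/412 = 0.00150
Haaland: f = 0.02200
h_f = f(L/D)V²/(2g) = 0.02200·(2380/0.412)·1.808²/(2·9.81) = 21.17 m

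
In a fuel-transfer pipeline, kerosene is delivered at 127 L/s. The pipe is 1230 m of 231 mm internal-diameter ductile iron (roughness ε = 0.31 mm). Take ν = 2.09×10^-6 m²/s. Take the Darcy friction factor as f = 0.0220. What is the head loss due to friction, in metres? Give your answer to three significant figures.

V = 4Q/(πD²) = 4·0.127/(π·0.231²) = 3.030 m/s
h_f = f(L/D)V²/(2g) = 0.02200·(1230/0.231)·3.030²/(2·9.81) = 54.83 m

h_f ≈ 54.8 m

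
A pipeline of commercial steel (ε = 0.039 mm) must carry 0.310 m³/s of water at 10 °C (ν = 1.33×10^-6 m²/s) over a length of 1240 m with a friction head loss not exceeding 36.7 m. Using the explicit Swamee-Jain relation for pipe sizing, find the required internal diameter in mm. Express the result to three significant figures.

Swamee-Jain (Type III): D = 0.66·[ε^1.25·(LQ²/(gh_f))^4.75 + ν·Q^9.4·(L/(gh_f))^5.2]^0.04
LQ²/(gh_f) = 0.3310; L/(gh_f) = 3.444
Term 1 = ε^1.25·(…)^4.75 = 1.61×10^-8; Term 2 = ν·Q^9.4·(…)^5.2 = 1.37×10^-8
D = 0.66·(1.61×10^-8 + 1.37×10^-8)^0.04 = 0.3300 m = 330 mm
Check: V = 3.62 m/s, Re = 8.99×10^5, f = 0.01388, h_f = 34.9 m ≈ 36.7 m ✓

D ≈ 330 mm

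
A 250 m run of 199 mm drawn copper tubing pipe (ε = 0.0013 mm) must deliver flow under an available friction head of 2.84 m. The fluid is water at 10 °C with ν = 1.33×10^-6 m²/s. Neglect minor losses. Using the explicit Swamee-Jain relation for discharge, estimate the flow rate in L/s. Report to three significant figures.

Swamee-Jain (Type II): Q = -0.965·√(gD⁵h_f/L)·ln[ε/(3.7D) + √(3.17ν²L/(gD³h_f))]
√(gD⁵h_f/L) = √(9.81·0.199⁵·2.84/250) = 0.005897
ε/(3.7D) = 1.77×10^-6; √(3.17ν²L/(gD³h_f)) = 7.99×10^-5
Q = -0.965·0.005897·ln(8.167×10^-5) = 0.05357 m³/s
Check: V = 1.72 m/s, Re = 2.58×10^5, f = 0.01486, h_f = 2.82 m ≈ 2.84 m ✓

Q ≈ 53.6 L/s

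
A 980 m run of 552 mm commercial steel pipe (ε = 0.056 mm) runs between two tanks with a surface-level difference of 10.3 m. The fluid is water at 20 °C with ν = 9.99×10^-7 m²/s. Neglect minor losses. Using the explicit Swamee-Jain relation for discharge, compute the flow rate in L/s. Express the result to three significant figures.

Q ≈ 709 L/s

Swamee-Jain (Type II): Q = -0.965·√(gD⁵h_f/L)·ln[ε/(3.7D) + √(3.17ν²L/(gD³h_f))]
√(gD⁵h_f/L) = √(9.81·0.552⁵·10.3/980) = 0.07269
ε/(3.7D) = 2.74×10^-5; √(3.17ν²L/(gD³h_f)) = 1.35×10^-5
Q = -0.965·0.07269·ln(4.093×10^-5) = 0.7088 m³/s
Check: V = 2.96 m/s, Re = 1.64×10^6, f = 0.01306, h_f = 10.4 m ≈ 10.3 m ✓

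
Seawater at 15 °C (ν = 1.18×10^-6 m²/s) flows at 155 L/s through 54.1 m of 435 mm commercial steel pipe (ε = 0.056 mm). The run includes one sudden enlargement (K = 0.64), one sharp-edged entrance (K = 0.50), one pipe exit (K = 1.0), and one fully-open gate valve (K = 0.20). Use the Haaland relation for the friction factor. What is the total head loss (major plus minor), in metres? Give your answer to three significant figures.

V = 4Q/(πD²) = 1.043 m/s; V²/2g = 0.05544 m
Re = 3.84×10^5, ε/D = 1.29×10^-4 → f = 0.01501 (Haaland)
Major: h_f = f(L/D)·V²/2g = 0.01501·124.4·0.05544 = 0.1035 m
Minor: ΣK = 2.34; h_m = ΣK·V²/2g = 0.1297 m
Total H_L = 0.1035 + 0.1297 = 0.2332 m

H_L ≈ 0.233 m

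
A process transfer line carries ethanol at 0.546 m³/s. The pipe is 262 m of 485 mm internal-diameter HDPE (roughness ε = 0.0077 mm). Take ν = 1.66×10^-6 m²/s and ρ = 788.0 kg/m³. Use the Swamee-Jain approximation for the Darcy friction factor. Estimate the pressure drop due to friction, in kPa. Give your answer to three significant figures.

Δp ≈ 22.8 kPa

V = 4Q/(πD²) = 4·0.546/(π·0.485²) = 2.955 m/s
Re = VD/ν = 2.955·0.485/1.66×10^-6 = 8.63×10^5 → turbulent
ε/D = 0.0077/485 = 1.59×10^-5
Swamee-Jain: f = 0.01225
h_f = f(L/D)V²/(2g) = 0.01225·(262/0.485)·2.955²/(2·9.81) = 2.946 m
Δp = ρg·h_f = 788.0·9.81·2.946 = 22.77 kPa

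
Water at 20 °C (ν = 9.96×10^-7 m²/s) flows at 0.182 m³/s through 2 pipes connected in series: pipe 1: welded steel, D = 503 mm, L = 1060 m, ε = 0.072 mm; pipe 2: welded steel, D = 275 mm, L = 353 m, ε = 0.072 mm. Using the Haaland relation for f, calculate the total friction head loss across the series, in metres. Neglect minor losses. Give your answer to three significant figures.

Pipe 1: V = 0.9159 m/s, Re = 4.63×10^5, ε/D = 1.43×10^-4, f = 0.01485, h_1 = f(L/D)V²/2g = 1.338 m
Pipe 2: V = 3.064 m/s, Re = 8.46×10^5, ε/D = 2.62×10^-4, f = 0.01536, h_2 = f(L/D)V²/2g = 9.434 m
Series → Q common, losses add: H = Σh = 10.77 m

H ≈ 10.8 m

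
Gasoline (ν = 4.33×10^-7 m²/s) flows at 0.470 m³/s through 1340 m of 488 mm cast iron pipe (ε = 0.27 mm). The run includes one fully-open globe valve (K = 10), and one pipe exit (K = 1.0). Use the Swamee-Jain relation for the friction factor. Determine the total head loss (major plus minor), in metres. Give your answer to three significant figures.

H_L ≈ 18.8 m

V = 4Q/(πD²) = 2.513 m/s; V²/2g = 0.3218 m
Re = 2.83×10^6, ε/D = 5.53×10^-4 → f = 0.01731 (Swamee-Jain)
Major: h_f = f(L/D)·V²/2g = 0.01731·2746·0.3218 = 15.30 m
Minor: ΣK = 11.0; h_m = ΣK·V²/2g = 3.540 m
Total H_L = 15.30 + 3.540 = 18.84 m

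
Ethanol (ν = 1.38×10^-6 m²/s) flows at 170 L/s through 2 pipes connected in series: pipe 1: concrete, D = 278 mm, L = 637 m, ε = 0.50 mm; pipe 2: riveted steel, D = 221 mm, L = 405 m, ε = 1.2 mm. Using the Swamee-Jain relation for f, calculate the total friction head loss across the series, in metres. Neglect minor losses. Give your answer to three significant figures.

Pipe 1: V = 2.801 m/s, Re = 5.64×10^5, ε/D = 0.00180, f = 0.02323, h_1 = f(L/D)V²/2g = 21.28 m
Pipe 2: V = 4.432 m/s, Re = 7.10×10^5, ε/D = 0.00543, f = 0.03134, h_2 = f(L/D)V²/2g = 57.50 m
Series → Q common, losses add: H = Σh = 78.78 m

H ≈ 78.8 m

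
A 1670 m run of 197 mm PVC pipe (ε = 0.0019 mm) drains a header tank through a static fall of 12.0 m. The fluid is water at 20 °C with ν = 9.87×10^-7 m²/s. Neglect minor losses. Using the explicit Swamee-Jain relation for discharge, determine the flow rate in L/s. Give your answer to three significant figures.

Swamee-Jain (Type II): Q = -0.965·√(gD⁵h_f/L)·ln[ε/(3.7D) + √(3.17ν²L/(gD³h_f))]
√(gD⁵h_f/L) = √(9.81·0.197⁵·12.0/1670) = 0.004573
ε/(3.7D) = 2.61×10^-6; √(3.17ν²L/(gD³h_f)) = 7.57×10^-5
Q = -0.965·0.004573·ln(7.830×10^-5) = 0.04173 m³/s
Check: V = 1.37 m/s, Re = 2.73×10^5, f = 0.01474, h_f = 11.9 m ≈ 12.0 m ✓

Q ≈ 41.7 L/s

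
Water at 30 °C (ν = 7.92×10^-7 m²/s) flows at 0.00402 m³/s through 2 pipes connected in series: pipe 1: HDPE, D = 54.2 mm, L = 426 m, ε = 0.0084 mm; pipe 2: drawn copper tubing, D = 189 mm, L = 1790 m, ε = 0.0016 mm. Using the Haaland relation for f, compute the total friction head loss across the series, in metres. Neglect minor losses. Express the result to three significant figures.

Pipe 1: V = 1.742 m/s, Re = 1.19×10^5, ε/D = 1.55×10^-4, f = 0.01797, h_1 = f(L/D)V²/2g = 21.85 m
Pipe 2: V = 0.1433 m/s, Re = 3.42×10^4, ε/D = 8.47×10^-6, f = 0.02262, h_2 = f(L/D)V²/2g = 0.2242 m
Series → Q common, losses add: H = Σh = 22.08 m

H ≈ 22.1 m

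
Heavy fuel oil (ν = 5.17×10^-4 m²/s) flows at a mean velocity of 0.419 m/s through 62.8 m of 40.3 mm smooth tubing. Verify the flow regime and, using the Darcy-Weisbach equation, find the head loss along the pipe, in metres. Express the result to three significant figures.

Re = VD/ν = 0.419·0.04030/5.17×10^-4 = 32.7 → laminar (Re < 2300)
f = 64/Re = 1.960
h_f = f(L/D)V²/(2g) = 1.960·(62.8/0.04030)·0.419²/(2·9.81) = 27.32 m

h_f ≈ 27.3 m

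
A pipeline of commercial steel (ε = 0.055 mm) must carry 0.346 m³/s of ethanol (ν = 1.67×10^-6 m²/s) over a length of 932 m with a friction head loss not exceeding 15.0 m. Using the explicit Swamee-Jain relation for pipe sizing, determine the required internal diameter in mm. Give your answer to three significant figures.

Swamee-Jain (Type III): D = 0.66·[ε^1.25·(LQ²/(gh_f))^4.75 + ν·Q^9.4·(L/(gh_f))^5.2]^0.04
LQ²/(gh_f) = 0.7582; L/(gh_f) = 6.334
Term 1 = ε^1.25·(…)^4.75 = 1.27×10^-6; Term 2 = ν·Q^9.4·(…)^5.2 = 1.14×10^-6
D = 0.66·(1.27×10^-6 + 1.14×10^-6)^0.04 = 0.3934 m = 393 mm
Check: V = 2.85 m/s, Re = 6.70×10^5, f = 0.01450, h_f = 14.2 m ≈ 15.0 m ✓

D ≈ 393 mm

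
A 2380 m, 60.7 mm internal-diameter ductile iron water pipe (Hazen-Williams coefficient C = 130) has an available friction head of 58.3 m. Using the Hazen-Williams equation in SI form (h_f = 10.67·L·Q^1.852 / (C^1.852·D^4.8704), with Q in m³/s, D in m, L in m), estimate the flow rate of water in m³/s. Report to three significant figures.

Rearranging: Q = [h_f·C^1.852·D^4.8704 / (10.67·L)]^(1/1.852)
Q = [58.3·130^1.852·0.0607^4.8704 / (10.67·2380)]^0.540 = 0.003083 m³/s

Q ≈ 0.00308 m³/s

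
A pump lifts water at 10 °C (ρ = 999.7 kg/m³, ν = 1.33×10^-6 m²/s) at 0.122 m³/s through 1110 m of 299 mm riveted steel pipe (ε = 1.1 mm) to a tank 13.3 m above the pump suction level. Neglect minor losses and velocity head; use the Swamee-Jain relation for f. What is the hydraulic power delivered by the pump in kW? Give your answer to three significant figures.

V = 4Q/(πD²) = 1.738 m/s; Re = 3.91×10^5; ε/D = 0.00368; f = 0.02816
h_f = f(L/D)V²/2g = 16.08 m
Total head H = z + h_f = 13.3 + 16.08 = 29.38 m
P_hyd = ρgQH = 999.7·9.81·0.122·29.38 = 35.16 kW

P_hyd ≈ 35.2 kW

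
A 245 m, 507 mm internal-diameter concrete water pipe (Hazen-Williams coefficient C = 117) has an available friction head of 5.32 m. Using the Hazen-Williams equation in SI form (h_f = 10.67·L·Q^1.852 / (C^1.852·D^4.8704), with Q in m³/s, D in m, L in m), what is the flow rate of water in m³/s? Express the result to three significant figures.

Rearranging: Q = [h_f·C^1.852·D^4.8704 / (10.67·L)]^(1/1.852)
Q = [5.32·117^1.852·0.507^4.8704 / (10.67·245)]^0.540 = 0.6905 m³/s

Q ≈ 0.691 m³/s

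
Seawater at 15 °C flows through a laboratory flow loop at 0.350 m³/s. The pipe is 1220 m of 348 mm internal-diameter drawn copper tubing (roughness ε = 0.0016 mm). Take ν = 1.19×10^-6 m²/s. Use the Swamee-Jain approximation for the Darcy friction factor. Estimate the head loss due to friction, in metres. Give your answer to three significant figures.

h_f ≈ 28.0 m

V = 4Q/(πD²) = 4·0.350/(π·0.348²) = 3.680 m/s
Re = VD/ν = 3.680·0.348/1.19×10^-6 = 1.08×10^6 → turbulent
ε/D = 0.0016/348 = 4.60×10^-6
Swamee-Jain: f = 0.01159
h_f = f(L/D)V²/(2g) = 0.01159·(1220/0.348)·3.680²/(2·9.81) = 28.03 m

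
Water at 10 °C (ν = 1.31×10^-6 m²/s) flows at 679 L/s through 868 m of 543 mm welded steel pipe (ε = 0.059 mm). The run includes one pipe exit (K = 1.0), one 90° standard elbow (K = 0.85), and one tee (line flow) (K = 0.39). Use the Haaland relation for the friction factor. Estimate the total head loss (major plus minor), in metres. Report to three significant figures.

V = 4Q/(πD²) = 2.932 m/s; V²/2g = 0.4382 m
Re = 1.22×10^6, ε/D = 1.09×10^-4 → f = 0.01326 (Haaland)
Major: h_f = f(L/D)·V²/2g = 0.01326·1599·0.4382 = 9.290 m
Minor: ΣK = 2.24; h_m = ΣK·V²/2g = 0.9815 m
Total H_L = 9.290 + 0.9815 = 10.27 m

H_L ≈ 10.3 m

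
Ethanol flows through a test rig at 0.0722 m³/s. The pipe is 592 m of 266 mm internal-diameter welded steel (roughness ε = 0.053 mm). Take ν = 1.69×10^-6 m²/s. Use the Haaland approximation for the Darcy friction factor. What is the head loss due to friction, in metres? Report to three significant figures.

h_f ≈ 3.22 m

V = 4Q/(πD²) = 4·0.0722/(π·0.266²) = 1.299 m/s
Re = VD/ν = 1.299·0.266/1.69×10^-6 = 2.04×10^5 → turbulent
ε/D = 0.053/266 = 1.99×10^-4
Haaland: f = 0.01682
h_f = f(L/D)V²/(2g) = 0.01682·(592/0.266)·1.299²/(2·9.81) = 3.220 m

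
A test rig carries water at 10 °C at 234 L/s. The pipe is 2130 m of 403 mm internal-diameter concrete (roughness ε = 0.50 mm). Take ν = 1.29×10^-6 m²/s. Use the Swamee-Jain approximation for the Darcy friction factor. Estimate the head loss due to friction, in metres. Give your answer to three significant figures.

h_f ≈ 19.3 m

V = 4Q/(πD²) = 4·0.234/(π·0.403²) = 1.834 m/s
Re = VD/ν = 1.834·0.403/1.29×10^-6 = 5.73×10^5 → turbulent
ε/D = 0.50/403 = 0.00124
Swamee-Jain: f = 0.02127
h_f = f(L/D)V²/(2g) = 0.02127·(2130/0.403)·1.834²/(2·9.81) = 19.28 m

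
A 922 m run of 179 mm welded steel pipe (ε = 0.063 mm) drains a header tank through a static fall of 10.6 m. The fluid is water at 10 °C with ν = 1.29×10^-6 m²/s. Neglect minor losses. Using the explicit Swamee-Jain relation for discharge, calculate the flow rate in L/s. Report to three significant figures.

Swamee-Jain (Type II): Q = -0.965·√(gD⁵h_f/L)·ln[ε/(3.7D) + √(3.17ν²L/(gD³h_f))]
√(gD⁵h_f/L) = √(9.81·0.179⁵·10.6/922) = 0.004553
ε/(3.7D) = 9.51×10^-5; √(3.17ν²L/(gD³h_f)) = 9.03×10^-5
Q = -0.965·0.004553·ln(1.854×10^-4) = 0.03775 m³/s
Check: V = 1.50 m/s, Re = 2.08×10^5, f = 0.01803, h_f = 10.7 m ≈ 10.6 m ✓

Q ≈ 37.8 L/s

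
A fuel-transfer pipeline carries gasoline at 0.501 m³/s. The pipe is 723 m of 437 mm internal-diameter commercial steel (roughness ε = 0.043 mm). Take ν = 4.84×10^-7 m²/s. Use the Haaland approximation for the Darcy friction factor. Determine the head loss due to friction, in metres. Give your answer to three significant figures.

h_f ≈ 11.7 m

V = 4Q/(πD²) = 4·0.501/(π·0.437²) = 3.340 m/s
Re = VD/ν = 3.340·0.437/4.84×10^-7 = 3.02×10^6 → turbulent
ε/D = 0.043/437 = 9.84×10^-5
Haaland: f = 0.01248
h_f = f(L/D)V²/(2g) = 0.01248·(723/0.437)·3.340²/(2·9.81) = 11.74 m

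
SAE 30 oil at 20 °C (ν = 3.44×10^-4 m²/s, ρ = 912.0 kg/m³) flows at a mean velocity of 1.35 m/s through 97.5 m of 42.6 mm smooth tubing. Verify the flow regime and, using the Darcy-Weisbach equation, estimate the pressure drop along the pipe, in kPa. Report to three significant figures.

Δp ≈ 728 kPa

Re = VD/ν = 1.35·0.04260/3.44×10^-4 = 167 → laminar (Re < 2300)
f = 64/Re = 0.3828
h_f = f(L/D)V²/(2g) = 0.3828·(97.5/0.04260)·1.35²/(2·9.81) = 81.39 m
Δp = ρg·h_f = 912.0·9.81·81.39 = 728.2 kPa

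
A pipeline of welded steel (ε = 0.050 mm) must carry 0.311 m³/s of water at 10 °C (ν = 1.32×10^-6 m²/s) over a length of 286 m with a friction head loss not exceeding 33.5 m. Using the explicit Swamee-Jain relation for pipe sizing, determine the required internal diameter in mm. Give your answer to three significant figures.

D ≈ 254 mm

Swamee-Jain (Type III): D = 0.66·[ε^1.25·(LQ²/(gh_f))^4.75 + ν·Q^9.4·(L/(gh_f))^5.2]^0.04
LQ²/(gh_f) = 0.08417; L/(gh_f) = 0.8703
Term 1 = ε^1.25·(…)^4.75 = 3.30×10^-11; Term 2 = ν·Q^9.4·(…)^5.2 = 1.09×10^-11
D = 0.66·(3.30×10^-11 + 1.09×10^-11)^0.04 = 0.2542 m = 254 mm
Check: V = 6.13 m/s, Re = 1.18×10^6, f = 0.01460, h_f = 31.4 m ≈ 33.5 m ✓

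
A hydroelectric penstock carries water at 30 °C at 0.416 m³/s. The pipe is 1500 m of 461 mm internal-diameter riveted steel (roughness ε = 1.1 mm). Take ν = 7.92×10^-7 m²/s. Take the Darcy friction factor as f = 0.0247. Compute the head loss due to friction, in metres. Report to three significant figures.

h_f ≈ 25.4 m

V = 4Q/(πD²) = 4·0.416/(π·0.461²) = 2.492 m/s
h_f = f(L/D)V²/(2g) = 0.02470·(1500/0.461)·2.492²/(2·9.81) = 25.44 m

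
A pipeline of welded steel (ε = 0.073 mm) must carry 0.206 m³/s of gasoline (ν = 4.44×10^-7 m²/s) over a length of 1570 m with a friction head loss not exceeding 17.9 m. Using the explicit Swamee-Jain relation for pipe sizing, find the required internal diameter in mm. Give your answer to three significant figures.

Swamee-Jain (Type III): D = 0.66·[ε^1.25·(LQ²/(gh_f))^4.75 + ν·Q^9.4·(L/(gh_f))^5.2]^0.04
LQ²/(gh_f) = 0.3794; L/(gh_f) = 8.941
Term 1 = ε^1.25·(…)^4.75 = 6.76×10^-8; Term 2 = ν·Q^9.4·(…)^5.2 = 1.40×10^-8
D = 0.66·(6.76×10^-8 + 1.40×10^-8)^0.04 = 0.3436 m = 344 mm
Check: V = 2.22 m/s, Re = 1.72×10^6, f = 0.01454, h_f = 16.7 m ≈ 17.9 m ✓

D ≈ 344 mm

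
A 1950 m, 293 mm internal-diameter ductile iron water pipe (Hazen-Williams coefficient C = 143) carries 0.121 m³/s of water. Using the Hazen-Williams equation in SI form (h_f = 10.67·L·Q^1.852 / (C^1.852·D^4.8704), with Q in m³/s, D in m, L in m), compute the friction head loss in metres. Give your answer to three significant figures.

h_f = 10.67·1950·0.121^1.852 / (143^1.852·0.293^4.8704) = 16.76 m

h_f ≈ 16.8 m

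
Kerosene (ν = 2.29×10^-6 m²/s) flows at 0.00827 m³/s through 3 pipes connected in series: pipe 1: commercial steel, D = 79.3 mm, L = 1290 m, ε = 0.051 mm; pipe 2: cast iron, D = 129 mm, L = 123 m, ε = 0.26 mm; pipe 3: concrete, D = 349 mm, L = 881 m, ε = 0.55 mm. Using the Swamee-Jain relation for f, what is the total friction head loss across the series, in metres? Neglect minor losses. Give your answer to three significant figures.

H ≈ 53.1 m

Pipe 1: V = 1.674 m/s, Re = 5.80×10^4, ε/D = 6.43×10^-4, f = 0.02258, h_1 = f(L/D)V²/2g = 52.48 m
Pipe 2: V = 0.6328 m/s, Re = 3.56×10^4, ε/D = 0.00202, f = 0.02781, h_2 = f(L/D)V²/2g = 0.5411 m
Pipe 3: V = 0.08645 m/s, Re = 1.32×10^4, ε/D = 0.00158, f = 0.03167, h_3 = f(L/D)V²/2g = 0.03046 m
Series → Q common, losses add: H = Σh = 53.05 m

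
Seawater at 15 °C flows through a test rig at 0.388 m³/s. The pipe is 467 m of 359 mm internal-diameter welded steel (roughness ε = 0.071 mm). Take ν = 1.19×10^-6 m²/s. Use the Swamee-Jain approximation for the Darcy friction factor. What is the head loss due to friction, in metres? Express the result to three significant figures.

h_f ≈ 14.3 m

V = 4Q/(πD²) = 4·0.388/(π·0.359²) = 3.833 m/s
Re = VD/ν = 3.833·0.359/1.19×10^-6 = 1.16×10^6 → turbulent
ε/D = 0.071/359 = 1.98×10^-4
Swamee-Jain: f = 0.01463
h_f = f(L/D)V²/(2g) = 0.01463·(467/0.359)·3.833²/(2·9.81) = 14.25 m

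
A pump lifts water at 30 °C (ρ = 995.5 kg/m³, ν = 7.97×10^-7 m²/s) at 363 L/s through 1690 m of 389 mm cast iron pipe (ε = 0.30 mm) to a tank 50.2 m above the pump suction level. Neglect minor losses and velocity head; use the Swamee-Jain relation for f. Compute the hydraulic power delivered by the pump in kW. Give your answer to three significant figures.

V = 4Q/(πD²) = 3.054 m/s; Re = 1.49×10^6; ε/D = 7.71×10^-4; f = 0.01878
h_f = f(L/D)V²/2g = 38.79 m
Total head H = z + h_f = 50.2 + 38.79 = 88.99 m
P_hyd = ρgQH = 995.5·9.81·0.363·88.99 = 315.5 kW

P_hyd ≈ 315 kW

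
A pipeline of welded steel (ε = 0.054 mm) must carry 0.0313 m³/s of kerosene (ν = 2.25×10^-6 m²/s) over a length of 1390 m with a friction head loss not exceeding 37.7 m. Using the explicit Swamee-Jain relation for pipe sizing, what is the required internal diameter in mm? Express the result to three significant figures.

D ≈ 144 mm

Swamee-Jain (Type III): D = 0.66·[ε^1.25·(LQ²/(gh_f))^4.75 + ν·Q^9.4·(L/(gh_f))^5.2]^0.04
LQ²/(gh_f) = 0.003682; L/(gh_f) = 3.758
Term 1 = ε^1.25·(…)^4.75 = 1.27×10^-17; Term 2 = ν·Q^9.4·(…)^5.2 = 1.59×10^-17
D = 0.66·(1.27×10^-17 + 1.59×10^-17)^0.04 = 0.1438 m = 144 mm
Check: V = 1.93 m/s, Re = 1.23×10^5, f = 0.01930, h_f = 35.3 m ≈ 37.7 m ✓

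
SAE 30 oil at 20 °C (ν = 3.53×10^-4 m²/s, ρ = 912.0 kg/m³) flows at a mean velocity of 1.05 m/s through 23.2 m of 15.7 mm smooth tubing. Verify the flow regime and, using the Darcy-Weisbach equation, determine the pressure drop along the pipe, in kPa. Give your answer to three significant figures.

Δp ≈ 1020 kPa

Re = VD/ν = 1.05·0.01570/3.53×10^-4 = 46.7 → laminar (Re < 2300)
f = 64/Re = 1.370
h_f = f(L/D)V²/(2g) = 1.370·(23.2/0.01570)·1.05²/(2·9.81) = 113.8 m
Δp = ρg·h_f = 912.0·9.81·113.8 = 1018 kPa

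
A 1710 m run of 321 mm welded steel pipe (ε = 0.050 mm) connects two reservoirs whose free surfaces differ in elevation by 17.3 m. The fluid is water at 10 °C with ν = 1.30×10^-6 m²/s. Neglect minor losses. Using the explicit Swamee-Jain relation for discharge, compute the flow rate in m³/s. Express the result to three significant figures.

Swamee-Jain (Type II): Q = -0.965·√(gD⁵h_f/L)·ln[ε/(3.7D) + √(3.17ν²L/(gD³h_f))]
√(gD⁵h_f/L) = √(9.81·0.321⁵·17.3/1710) = 0.01839
ε/(3.7D) = 4.21×10^-5; √(3.17ν²L/(gD³h_f)) = 4.04×10^-5
Q = -0.965·0.01839·ln(8.250×10^-5) = 0.1669 m³/s
Check: V = 2.06 m/s, Re = 5.09×10^5, f = 0.01505, h_f = 17.4 m ≈ 17.3 m ✓

Q ≈ 0.167 m³/s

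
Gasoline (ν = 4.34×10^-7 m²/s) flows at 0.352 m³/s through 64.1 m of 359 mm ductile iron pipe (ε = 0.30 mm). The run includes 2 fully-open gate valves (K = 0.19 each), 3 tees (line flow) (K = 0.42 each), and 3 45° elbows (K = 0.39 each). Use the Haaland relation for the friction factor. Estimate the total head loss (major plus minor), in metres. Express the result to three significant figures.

H_L ≈ 3.82 m

V = 4Q/(πD²) = 3.477 m/s; V²/2g = 0.6164 m
Re = 2.88×10^6, ε/D = 8.36×10^-4 → f = 0.01895 (Haaland)
Major: h_f = f(L/D)·V²/2g = 0.01895·178.6·0.6164 = 2.085 m
Minor: ΣK = 2.81; h_m = ΣK·V²/2g = 1.732 m
Total H_L = 2.085 + 1.732 = 3.817 m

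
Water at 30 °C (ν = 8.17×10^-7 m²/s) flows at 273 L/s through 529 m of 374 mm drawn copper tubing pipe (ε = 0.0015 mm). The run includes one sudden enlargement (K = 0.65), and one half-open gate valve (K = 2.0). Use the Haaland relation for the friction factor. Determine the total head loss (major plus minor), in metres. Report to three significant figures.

H_L ≈ 5.91 m

V = 4Q/(πD²) = 2.485 m/s; V²/2g = 0.3147 m
Re = 1.14×10^6, ε/D = 4.01×10^-6 → f = 0.01141 (Haaland)
Major: h_f = f(L/D)·V²/2g = 0.01141·1414·0.3147 = 5.081 m
Minor: ΣK = 2.65; h_m = ΣK·V²/2g = 0.8341 m
Total H_L = 5.081 + 0.8341 = 5.915 m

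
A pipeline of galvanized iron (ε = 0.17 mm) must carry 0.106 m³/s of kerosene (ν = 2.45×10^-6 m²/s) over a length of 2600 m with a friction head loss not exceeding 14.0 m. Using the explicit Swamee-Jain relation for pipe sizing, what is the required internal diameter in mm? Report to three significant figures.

D ≈ 325 mm

Swamee-Jain (Type III): D = 0.66·[ε^1.25·(LQ²/(gh_f))^4.75 + ν·Q^9.4·(L/(gh_f))^5.2]^0.04
LQ²/(gh_f) = 0.2127; L/(gh_f) = 18.93
Term 1 = ε^1.25·(…)^4.75 = 1.24×10^-8; Term 2 = ν·Q^9.4·(…)^5.2 = 7.39×10^-9
D = 0.66·(1.24×10^-8 + 7.39×10^-9)^0.04 = 0.3247 m = 325 mm
Check: V = 1.28 m/s, Re = 1.70×10^5, f = 0.01935, h_f = 12.9 m ≈ 14.0 m ✓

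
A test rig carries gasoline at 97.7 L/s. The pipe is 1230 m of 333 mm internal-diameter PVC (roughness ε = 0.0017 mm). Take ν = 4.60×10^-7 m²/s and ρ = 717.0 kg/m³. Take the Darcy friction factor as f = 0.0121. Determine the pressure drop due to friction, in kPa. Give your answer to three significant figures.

Δp ≈ 20.2 kPa

V = 4Q/(πD²) = 4·0.0977/(π·0.333²) = 1.122 m/s
h_f = f(L/D)V²/(2g) = 0.01210·(1230/0.333)·1.122²/(2·9.81) = 2.867 m
Δp = ρg·h_f = 717.0·9.81·2.867 = 20.16 kPa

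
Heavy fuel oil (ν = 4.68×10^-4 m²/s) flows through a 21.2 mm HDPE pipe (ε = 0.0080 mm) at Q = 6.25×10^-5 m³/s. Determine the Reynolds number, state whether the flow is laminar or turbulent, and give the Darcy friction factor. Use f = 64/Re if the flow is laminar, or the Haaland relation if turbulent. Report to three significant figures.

V = 4Q/(πD²) = 0.1771 m/s
Re = VD/ν = 0.1771·0.0212/4.68×10^-4 = 8.02
Re < 2300 → laminar → f = 64/Re = 7.979

Re ≈ 8.02; laminar; f = 64/Re ≈ 7.98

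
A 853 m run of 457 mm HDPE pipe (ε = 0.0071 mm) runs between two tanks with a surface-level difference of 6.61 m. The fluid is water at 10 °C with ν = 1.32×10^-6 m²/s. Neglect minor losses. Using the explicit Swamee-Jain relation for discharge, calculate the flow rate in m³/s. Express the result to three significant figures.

Q ≈ 0.389 m³/s

Swamee-Jain (Type II): Q = -0.965·√(gD⁵h_f/L)·ln[ε/(3.7D) + √(3.17ν²L/(gD³h_f))]
√(gD⁵h_f/L) = √(9.81·0.457⁵·6.61/853) = 0.03893
ε/(3.7D) = 4.20×10^-6; √(3.17ν²L/(gD³h_f)) = 2.76×10^-5
Q = -0.965·0.03893·ln(3.179×10^-5) = 0.3890 m³/s
Check: V = 2.37 m/s, Re = 8.21×10^5, f = 0.01234, h_f = 6.60 m ≈ 6.61 m ✓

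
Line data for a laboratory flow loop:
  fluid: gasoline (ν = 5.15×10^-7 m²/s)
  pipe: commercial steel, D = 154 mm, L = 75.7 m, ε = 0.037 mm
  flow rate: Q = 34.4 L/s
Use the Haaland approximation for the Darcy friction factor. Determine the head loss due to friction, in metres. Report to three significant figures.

V = 4Q/(πD²) = 4·0.0344/(π·0.154²) = 1.847 m/s
Re = VD/ν = 1.847·0.154/5.15×10^-7 = 5.52×10^5 → turbulent
ε/D = 0.037/154 = 2.40×10^-4
Haaland: f = 0.01554
h_f = f(L/D)V²/(2g) = 0.01554·(75.7/0.154)·1.847²/(2·9.81) = 1.328 m

h_f ≈ 1.33 m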